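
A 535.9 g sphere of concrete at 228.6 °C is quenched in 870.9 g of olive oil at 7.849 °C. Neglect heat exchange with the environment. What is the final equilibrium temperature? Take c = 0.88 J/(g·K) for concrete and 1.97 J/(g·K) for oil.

T_f ≈ 55.4 °C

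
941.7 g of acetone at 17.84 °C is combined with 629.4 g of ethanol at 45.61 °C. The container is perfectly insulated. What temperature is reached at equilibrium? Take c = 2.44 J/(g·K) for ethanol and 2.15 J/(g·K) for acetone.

T_f ≈ 29.8 °C

Net heat exchanged in the isolated system is zero:
629.4*2.44*(T − 45.61) + 941.7*2.15*(T − 17.84) = 0
(1535.7 + 2024.7) T = 1535.7*45.61 + 2024.7*17.84
T = 106165 / 3560.4 = 29.8 °C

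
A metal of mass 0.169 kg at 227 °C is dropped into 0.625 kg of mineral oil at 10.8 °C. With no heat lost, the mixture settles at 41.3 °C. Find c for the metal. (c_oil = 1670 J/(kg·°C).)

c ≈ 1010 J/(kg·°C)

m_s c (T_s − T_f) = m_oil c_oil (T_f − T_0):
0.169·c·(227 − 41.3) = 0.625·1670·(41.3 − 10.8)
31.38 c = 31834  ⇒  c ≈ 1014 J/(kg·°C)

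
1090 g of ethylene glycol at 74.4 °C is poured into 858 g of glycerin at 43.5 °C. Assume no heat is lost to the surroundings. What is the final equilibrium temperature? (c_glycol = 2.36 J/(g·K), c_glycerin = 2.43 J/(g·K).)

T_f ≈ 60.6 °C

Heat lost by the glycol equals heat gained by the glycerin:
1090*2.36*(74.4 − T) = 858*2.43*(T − 43.5)
2572.4(74.4 − T) = 2084.9(T − 43.5)
4657.3 T = 282081  ⇒  T ≈ 60.57 °C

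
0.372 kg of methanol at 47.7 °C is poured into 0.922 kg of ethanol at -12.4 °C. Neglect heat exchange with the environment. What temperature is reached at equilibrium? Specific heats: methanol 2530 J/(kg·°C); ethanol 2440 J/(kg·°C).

T_f = Σ m_i c_i T_i / Σ m_i c_i:
T_f = (941.16*47.7 + 2249.7*(-12.4)) / (941.16 + 2249.7)
    = 16997 / 3190.8 ≈ 5.33 °C

T_f ≈ 5.3 °C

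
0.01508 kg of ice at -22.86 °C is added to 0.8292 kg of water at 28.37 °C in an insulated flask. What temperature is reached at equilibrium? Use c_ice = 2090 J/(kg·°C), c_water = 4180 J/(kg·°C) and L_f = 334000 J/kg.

T_f ≈ 26.2 °C

Net heat exchanged in the isolated system is zero:
ice -22.86→0 °C: 0.01508×2090×22.86 = 720.48; fusion: m_ice L_f = 0.01508×334000 = 5036.7; meltwater 0→T: 0.01508×4180×T = 63.03 T; water cools: 0.8292×4180×(T − 28.37) = 3466.1(T − 28.37)
3529.1 T = 98332 − 5757.2 = 92575
T ≈ 26.23 °C — above 0 °C, consistent with complete melting.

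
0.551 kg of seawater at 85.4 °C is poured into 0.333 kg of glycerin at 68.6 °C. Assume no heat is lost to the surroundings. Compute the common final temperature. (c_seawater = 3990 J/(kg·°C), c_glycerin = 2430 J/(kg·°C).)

T_f ≈ 80.9 °C

Net heat exchanged in the isolated system is zero:
0.551×3990×(T − 85.4) + 0.333×2430×(T − 68.6) = 0
3007.7 T = 243261
T ≈ 80.88 °C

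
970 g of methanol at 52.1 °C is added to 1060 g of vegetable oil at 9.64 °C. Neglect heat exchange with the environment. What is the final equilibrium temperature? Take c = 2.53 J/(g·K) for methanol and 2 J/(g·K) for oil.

T_f = Σ m_i c_i T_i / Σ m_i c_i:
T_f = (2454.1·52.1 + 2120·9.64) / (2454.1 + 2120)
    = 148295 / 4574.1 ≈ 32.42 °C

T_f ≈ 32.4 °C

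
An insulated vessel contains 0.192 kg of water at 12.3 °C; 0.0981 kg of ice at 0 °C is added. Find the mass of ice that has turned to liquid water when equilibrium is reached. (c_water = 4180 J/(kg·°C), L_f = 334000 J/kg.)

m_melted ≈ 0.0296 kg

Heat available from the water dropping to 0 °C: 0.192·4180·12.3 = 9871.5 J.
To melt every bit of ice: 0.0981·334000 = 32765 J.
9871.5 J < 32765 J, so only part of the ice melts and the system sits at 0 °C.
m_melt = 9871.5 / L_f = 0.02956 kg.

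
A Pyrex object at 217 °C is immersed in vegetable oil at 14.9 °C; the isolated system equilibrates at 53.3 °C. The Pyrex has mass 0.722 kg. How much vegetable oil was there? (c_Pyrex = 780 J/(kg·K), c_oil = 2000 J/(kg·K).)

m ≈ 1.2 kg

Heat gained plus heat lost sum to zero:
0.722·780·(53.3 − 217) + m·2000·(53.3 − 14.9) = 0
76800 m = 92189
m = 92189/76800 ≈ 1.2 kg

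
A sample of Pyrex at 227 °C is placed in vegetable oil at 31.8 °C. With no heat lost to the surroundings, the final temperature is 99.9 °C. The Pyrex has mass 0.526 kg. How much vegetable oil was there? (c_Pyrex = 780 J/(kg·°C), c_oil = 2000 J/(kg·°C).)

m ≈ 0.383 kg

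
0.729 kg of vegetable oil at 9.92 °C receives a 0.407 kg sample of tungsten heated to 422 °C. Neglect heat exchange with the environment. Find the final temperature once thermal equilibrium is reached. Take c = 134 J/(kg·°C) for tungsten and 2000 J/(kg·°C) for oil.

T_f ≈ 24.8 °C

T_f is the heat-capacity-weighted average of the initial temperatures:
T_f = (54.54×422 + 1458×9.92) / (54.54 + 1458)
    = 37478 / 1512.5 ≈ 24.78 °C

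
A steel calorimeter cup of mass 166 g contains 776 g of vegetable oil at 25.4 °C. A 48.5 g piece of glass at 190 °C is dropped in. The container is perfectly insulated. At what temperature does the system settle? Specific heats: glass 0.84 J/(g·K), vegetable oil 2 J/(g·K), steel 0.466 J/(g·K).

Heat gained plus heat lost sum to zero:
48.5·0.84·(T − 190) + 776·2·(T − 25.4) + 166·0.466·(T − 25.4) = 0
40.74(T − 190) + 1552(T − 25.4) + 77.36(T − 25.4) = 0
1670.1 T = 49126
T = 49126/1670.1 ≈ 29.42 °C

T_f ≈ 29.4 °C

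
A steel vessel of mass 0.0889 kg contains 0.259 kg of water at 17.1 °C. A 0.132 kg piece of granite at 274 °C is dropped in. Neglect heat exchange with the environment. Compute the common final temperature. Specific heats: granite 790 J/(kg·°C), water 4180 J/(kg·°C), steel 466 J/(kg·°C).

T_f ≈ 38.9 °C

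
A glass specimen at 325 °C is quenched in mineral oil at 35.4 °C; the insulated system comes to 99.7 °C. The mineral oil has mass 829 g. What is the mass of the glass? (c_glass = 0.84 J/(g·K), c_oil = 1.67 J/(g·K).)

Heat lost by the glass = heat gained by the oil:
m·0.84·(325 − 99.7) = 829·1.67·(99.7 − 35.4)
189.25 m = 89019  ⇒  m ≈ 470.4 g

m ≈ 470 g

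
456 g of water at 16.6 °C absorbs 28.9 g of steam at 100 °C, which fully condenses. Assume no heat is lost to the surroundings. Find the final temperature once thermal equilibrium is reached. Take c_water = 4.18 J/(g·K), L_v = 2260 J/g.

T_f ≈ 53.8 °C

Taking heat into each body as positive, Σ m c ΔT = 0:
steam→water at 100 °C releases m L_v = 28.9·2260 = 65314
  condensed water 100 °C→T: 120.8(T − 100)
  original water: 1906.1(T − 16.6)
2026.9 T = 65314 + 12080 + 31641 = 109035
T ≈ 53.79 °C (< 100 °C, so full condensation is consistent).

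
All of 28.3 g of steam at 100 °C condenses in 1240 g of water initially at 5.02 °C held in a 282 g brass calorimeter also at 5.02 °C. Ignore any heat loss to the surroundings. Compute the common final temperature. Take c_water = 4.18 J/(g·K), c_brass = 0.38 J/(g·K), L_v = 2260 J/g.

T_f ≈ 18.9 °C

Net heat exchanged in the isolated system is zero:
condense steam: −28.3·2260 = −63958
  condensate cools 100→T: 28.3·4.18·(T − 100) = 118.29(T − 100)
  original water: 5183.2(T − 5.02)
  brass cup: 282·0.38·(T − 5.02) = 107.16(T − 5.02)
5408.7 T = 63958 + 11829 + 26558 = 102345
T ≈ 18.92 °C — below 100 °C, confirming all the steam condensed.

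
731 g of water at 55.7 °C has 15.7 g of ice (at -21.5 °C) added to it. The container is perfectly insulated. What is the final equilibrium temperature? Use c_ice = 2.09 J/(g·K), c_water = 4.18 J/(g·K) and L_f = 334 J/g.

T_f ≈ 52.6 °C

Sum of m c ΔT and latent-heat terms is zero:
ice -21.5→0 °C: 15.7·2.09·21.5 = 705.48
  latent heat to melt: 15.7·334 = 5243.8
  warm the meltwater: 65.63 T
  water: 3055.6(T − 55.7)
3121.2 T = 170196 − 5949.3 = 164247
T ≈ 52.62 °C — above 0 °C, consistent with complete melting.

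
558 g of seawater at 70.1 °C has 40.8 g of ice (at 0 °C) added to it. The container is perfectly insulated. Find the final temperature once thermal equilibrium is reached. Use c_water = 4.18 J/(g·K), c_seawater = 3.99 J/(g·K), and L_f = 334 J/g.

Heat gained plus heat lost sum to zero:
melt ice: 40.8×334 = 13627
  meltwater 0→T: 40.8×4.18×T = 170.54 T
  seawater cools: 558×3.99×(T − 70.1) = 2226.4(T − 70.1)
2397 T = 156072 − 13627 = 142445
T ≈ 59.43 °C (positive, so assuming full melt was valid).

T_f ≈ 59.4 °C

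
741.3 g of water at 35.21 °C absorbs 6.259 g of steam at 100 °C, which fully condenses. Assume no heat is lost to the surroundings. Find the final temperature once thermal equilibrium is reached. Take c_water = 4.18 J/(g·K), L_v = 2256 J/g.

T_f ≈ 40.3 °C

Conservation of energy gives ΣQ = 0:
latent heat released on condensation: 6.259·2256 = 14120
  condensed water 100 °C→T: 26.16(T − 100)
  water warms: 741.3·4.18·(T − 35.21) = 3098.6(T − 35.21)
3124.8 T = 14120 + 2616.3 + 109103 = 125839
T ≈ 40.27 °C — below 100 °C, confirming all the steam condensed.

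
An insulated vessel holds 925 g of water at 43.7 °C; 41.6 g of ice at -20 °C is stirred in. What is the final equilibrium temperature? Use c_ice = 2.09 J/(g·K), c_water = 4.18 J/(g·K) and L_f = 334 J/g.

T_f ≈ 38.0 °C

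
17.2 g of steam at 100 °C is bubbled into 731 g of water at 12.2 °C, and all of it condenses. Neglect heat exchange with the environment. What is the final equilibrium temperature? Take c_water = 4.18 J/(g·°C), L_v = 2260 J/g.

Let T be the final temperature. ΣQ_i = 0:
latent heat released on condensation: 17.2×2260 = 38872; condensed water 100 °C→T: 71.9(T − 100); original water: 3055.6(T − 12.2)
3127.5 T = 38872 + 7189.6 + 37278 = 83340
T ≈ 26.65 °C — below 100 °C, confirming all the steam condensed.

T_f ≈ 26.6 °C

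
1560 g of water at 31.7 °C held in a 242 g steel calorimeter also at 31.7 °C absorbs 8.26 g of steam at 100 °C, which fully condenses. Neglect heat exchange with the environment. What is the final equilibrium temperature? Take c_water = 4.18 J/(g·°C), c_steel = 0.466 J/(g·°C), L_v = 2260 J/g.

Energy conservation, ΣQ = 0:
latent heat released on condensation: 8.26·2260 = 18668; condensate cools 100→T: 8.26·4.18·(T − 100) = 34.53(T − 100); original water: 6520.8(T − 31.7); cup: 112.77(T − 31.7)
6668.1 T = 18668 + 3452.7 + 210284 = 232405
T ≈ 34.85 °C, under the boiling point, so the assumption holds.

T_f ≈ 34.9 °C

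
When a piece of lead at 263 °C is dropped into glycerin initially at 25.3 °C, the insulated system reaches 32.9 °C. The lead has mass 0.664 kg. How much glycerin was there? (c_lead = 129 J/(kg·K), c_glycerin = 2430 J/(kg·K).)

Heat lost by the lead = heat gained by the glycerin:
0.664×129×(263 − 32.9) = m×2430×(32.9 − 25.3)
18468 m = 19709  ⇒  m ≈ 1.067 kg

m ≈ 1.07 kg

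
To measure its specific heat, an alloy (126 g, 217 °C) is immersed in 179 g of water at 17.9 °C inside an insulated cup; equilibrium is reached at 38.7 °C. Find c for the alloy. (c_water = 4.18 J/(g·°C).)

c ≈ 0.693 J/(g·°C)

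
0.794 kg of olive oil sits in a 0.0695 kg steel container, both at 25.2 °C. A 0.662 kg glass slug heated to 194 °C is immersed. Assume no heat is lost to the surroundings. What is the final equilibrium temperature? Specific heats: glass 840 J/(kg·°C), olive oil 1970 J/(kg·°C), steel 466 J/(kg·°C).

T_f ≈ 68.8 °C

With ΣQ=0 the equilibrium temperature is the m·c-weighted mean:
T_f = (556.08×194 + 1564.2×25.2 + 32.39×25.2) / (556.08 + 1564.2 + 32.39)
    = 148113 / 2152.6 ≈ 68.81 °C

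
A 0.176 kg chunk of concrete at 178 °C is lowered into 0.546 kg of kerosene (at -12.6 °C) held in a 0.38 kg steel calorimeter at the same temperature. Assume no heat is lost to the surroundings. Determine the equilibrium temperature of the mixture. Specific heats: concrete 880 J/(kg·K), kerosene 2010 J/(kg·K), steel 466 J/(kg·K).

Net heat exchanged in the isolated system is zero:
0.176·880·(T − 178) + 0.546·2010·(T − (-12.6)) + 0.38·466·(T − (-12.6)) = 0
(154.88 + 1097.5 + 177.08) T = 154.88·178 + 1097.5·(-12.6) + 177.08·(-12.6)
T = 11509 / 1429.4 = 8.05 °C

T_f ≈ 8.1 °C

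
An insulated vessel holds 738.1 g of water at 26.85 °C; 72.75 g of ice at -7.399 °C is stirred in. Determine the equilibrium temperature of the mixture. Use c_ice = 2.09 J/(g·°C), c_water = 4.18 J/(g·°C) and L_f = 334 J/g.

T_f ≈ 16.9 °C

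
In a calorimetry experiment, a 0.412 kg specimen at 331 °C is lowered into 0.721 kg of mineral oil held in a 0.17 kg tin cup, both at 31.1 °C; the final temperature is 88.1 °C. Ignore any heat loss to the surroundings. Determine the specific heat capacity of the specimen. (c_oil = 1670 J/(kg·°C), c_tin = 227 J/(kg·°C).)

Heat gained plus heat lost sum to zero:
0.412×c×(88.1 − 331) + 0.721×1670×(88.1 − 31.1) + 0.17×227×(88.1 − 31.1) = 0
-100.07 c = -70832
c = -70832/-100.07 ≈ 707.8 J/(kg·°C)

c ≈ 708 J/(kg·°C)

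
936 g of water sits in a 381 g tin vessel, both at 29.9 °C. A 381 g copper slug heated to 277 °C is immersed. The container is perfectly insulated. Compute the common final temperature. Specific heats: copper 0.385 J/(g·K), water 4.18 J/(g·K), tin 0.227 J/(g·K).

T_f ≈ 38.6 °C

With ΣQ=0 the equilibrium temperature is the m·c-weighted mean:
T_f = (146.69×277 + 3912.5×29.9 + 86.49×29.9) / (146.69 + 3912.5 + 86.49)
    = 160201 / 4145.7 ≈ 38.64 °C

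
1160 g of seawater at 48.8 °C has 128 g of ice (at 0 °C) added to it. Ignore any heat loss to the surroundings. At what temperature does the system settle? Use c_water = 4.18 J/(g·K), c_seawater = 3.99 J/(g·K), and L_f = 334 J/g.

Energy conservation, ΣQ = 0:
latent heat to melt: 128×334 = 42752
  warm the meltwater: 535.04 T
  seawater: 4628.4(T − 48.8)
5163.4 T = 225866 − 42752 = 183114
T ≈ 35.46 °C. Since T > 0 °C, the all-ice-melts assumption holds.

T_f ≈ 35.5 °C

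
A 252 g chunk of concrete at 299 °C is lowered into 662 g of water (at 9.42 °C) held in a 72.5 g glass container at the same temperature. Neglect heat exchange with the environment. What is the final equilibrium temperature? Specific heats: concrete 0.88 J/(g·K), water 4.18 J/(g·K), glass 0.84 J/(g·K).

T_f ≈ 30.5 °C

With ΣQ=0 the equilibrium temperature is the m·c-weighted mean:
T_f = (221.76*299 + 2767.2*9.42 + 60.9*9.42) / (221.76 + 2767.2 + 60.9)
    = 92947 / 3049.8 ≈ 30.48 °C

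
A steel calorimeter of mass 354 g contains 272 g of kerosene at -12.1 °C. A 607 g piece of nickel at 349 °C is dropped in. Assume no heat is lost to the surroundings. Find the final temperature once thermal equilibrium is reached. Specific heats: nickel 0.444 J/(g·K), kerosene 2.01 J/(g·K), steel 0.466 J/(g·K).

T_f ≈ 87.1 °C

Conservation of energy gives ΣQ = 0:
607×0.444×(T − 349) + 272×2.01×(T − (-12.1)) + 354×0.466×(T − (-12.1)) = 0
981.19 T = 85447
T ≈ 87.08 °C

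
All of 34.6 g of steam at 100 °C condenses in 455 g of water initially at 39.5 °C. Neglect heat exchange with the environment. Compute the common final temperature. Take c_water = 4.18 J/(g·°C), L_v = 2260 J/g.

Energy conservation, ΣQ = 0:
condense steam: −34.6×2260 = −78196; condensed water 100 °C→T: 144.63(T − 100); water warms: 455×4.18×(T − 39.5) = 1901.9(T − 39.5)
2046.5 T = 78196 + 14463 + 75125 = 167784
T ≈ 81.98 °C, under the boiling point, so the assumption holds.

T_f ≈ 82.0 °C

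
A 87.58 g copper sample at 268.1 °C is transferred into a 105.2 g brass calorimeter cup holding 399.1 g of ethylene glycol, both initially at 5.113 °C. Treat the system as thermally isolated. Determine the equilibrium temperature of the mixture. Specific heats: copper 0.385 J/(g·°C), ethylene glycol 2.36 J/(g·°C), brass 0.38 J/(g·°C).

T_f ≈ 13.8 °C

Net heat exchanged in the isolated system is zero:
87.58·0.385·(T − 268.1) + 399.1·2.36·(T − 5.113) + 105.2·0.38·(T − 5.113) = 0
(33.72 + 941.88 + 39.98) T = 33.72·268.1 + 941.88·5.113 + 39.98·5.113
T = 14060 / 1015.6 = 13.8 °C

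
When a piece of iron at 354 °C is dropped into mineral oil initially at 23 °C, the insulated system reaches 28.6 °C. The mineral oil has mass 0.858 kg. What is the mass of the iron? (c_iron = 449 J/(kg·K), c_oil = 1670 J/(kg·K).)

m ≈ 0.0549 kg

Heat lost by the iron = heat gained by the oil:
m×449×(354 − 28.6) = 0.858×1670×(28.6 − 23)
146105 m = 8024  ⇒  m ≈ 0.05492 kg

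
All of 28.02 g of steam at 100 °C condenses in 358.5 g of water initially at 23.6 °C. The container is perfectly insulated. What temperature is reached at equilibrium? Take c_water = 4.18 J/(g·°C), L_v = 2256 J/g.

T_f ≈ 68.3 °C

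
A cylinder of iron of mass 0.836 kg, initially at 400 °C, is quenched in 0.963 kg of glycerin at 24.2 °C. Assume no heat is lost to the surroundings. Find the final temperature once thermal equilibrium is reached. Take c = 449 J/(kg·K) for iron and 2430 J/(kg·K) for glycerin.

T_f ≈ 76.1 °C

Let T be the final temperature. ΣQ_i = 0:
0.836·449·(T − 400) + 0.963·2430·(T − 24.2) = 0
375.36(T − 400) + 2340.1(T − 24.2) = 0
2715.5 T = 206776
T = 206776 / 2715.5 = 76.1 °C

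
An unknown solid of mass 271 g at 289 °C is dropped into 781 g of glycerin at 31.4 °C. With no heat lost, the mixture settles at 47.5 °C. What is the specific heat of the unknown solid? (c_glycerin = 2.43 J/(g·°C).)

c ≈ 0.467 J/(g·°C)

m_s c (T_s − T_f) = m_glycerin c_glycerin (T_f − T_0):
271·c·(289 − 47.5) = 781·2.43·(47.5 − 31.4)
65446 c = 30555  ⇒  c ≈ 0.4669 J/(g·°C)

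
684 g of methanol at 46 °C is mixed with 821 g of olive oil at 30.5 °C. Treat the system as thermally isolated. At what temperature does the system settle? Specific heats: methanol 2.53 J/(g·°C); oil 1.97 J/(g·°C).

Conservation of energy gives ΣQ = 0:
684*2.53*(T − 46) + 821*1.97*(T − 30.5) = 0
1730.5(T − 46) + 1617.4(T − 30.5) = 0
3347.9 T = 128934
T = 128934 / 3347.9 = 38.5 °C

T_f ≈ 38.5 °C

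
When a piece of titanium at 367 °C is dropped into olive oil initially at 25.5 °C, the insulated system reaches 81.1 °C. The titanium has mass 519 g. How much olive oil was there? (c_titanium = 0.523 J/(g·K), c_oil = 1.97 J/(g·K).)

m ≈ 709 g

Taking heat into each body as positive, Σ m c ΔT = 0:
519×0.523×(81.1 − 367) + m×1.97×(81.1 − 25.5) = 0
109.53 m = 77604
m = 77604/109.53 ≈ 708.5 g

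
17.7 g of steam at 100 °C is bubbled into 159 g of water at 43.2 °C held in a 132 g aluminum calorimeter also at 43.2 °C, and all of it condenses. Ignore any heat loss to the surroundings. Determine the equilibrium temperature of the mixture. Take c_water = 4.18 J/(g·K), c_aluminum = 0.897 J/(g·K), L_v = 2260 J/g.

T_f ≈ 94.8 °C

Conservation of energy gives ΣQ = 0:
condense steam: −17.7×2260 = −40002
  condensate cools 100→T: 17.7×4.18×(T − 100) = 73.99(T − 100)
  water warms: 159×4.18×(T − 43.2) = 664.62(T − 43.2)
  cup: 118.4(T − 43.2)
857.01 T = 40002 + 7398.6 + 33827 = 81227
T ≈ 94.78 °C, under the boiling point, so the assumption holds.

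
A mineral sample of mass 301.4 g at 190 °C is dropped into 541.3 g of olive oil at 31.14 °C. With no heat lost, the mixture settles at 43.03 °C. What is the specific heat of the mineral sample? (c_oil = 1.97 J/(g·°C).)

c ≈ 0.286 J/(g·°C)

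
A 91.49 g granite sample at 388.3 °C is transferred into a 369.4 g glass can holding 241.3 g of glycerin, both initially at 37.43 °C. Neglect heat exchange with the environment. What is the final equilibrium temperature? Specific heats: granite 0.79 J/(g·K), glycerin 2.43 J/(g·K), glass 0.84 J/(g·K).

T_f ≈ 63.6 °C

Conservation of energy gives ΣQ = 0:
91.49×0.79×(T − 388.3) + 241.3×2.43×(T − 37.43) + 369.4×0.84×(T − 37.43) = 0
72.28(T − 388.3) + 586.36(T − 37.43) + 310.3(T − 37.43) = 0
(72.28 + 586.36 + 310.3) T = 72.28×388.3 + 586.36×37.43 + 310.3×37.43
T = 61627/968.93 ≈ 63.60 °C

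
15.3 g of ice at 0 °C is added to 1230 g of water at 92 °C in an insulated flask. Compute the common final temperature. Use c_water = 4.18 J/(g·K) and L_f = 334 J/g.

T_f ≈ 89.9 °C

Heat gained plus heat lost sum to zero:
fusion: m_ice L_f = 15.3×334 = 5110.2; meltwater 0→T: 15.3×4.18×T = 63.95 T; water: 5141.4(T − 92)
5205.4 T = 473009 − 5110.2 = 467899
T ≈ 89.89 °C — above 0 °C, consistent with complete melting.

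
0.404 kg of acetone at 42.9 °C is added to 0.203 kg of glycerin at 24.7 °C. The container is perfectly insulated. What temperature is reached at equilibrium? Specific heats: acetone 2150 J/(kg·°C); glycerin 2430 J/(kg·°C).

T_f = Σ m_i c_i T_i / Σ m_i c_i:
T_f = (868.6×42.9 + 493.29×24.7) / (868.6 + 493.29)
    = 49447 / 1361.9 ≈ 36.31 °C

T_f ≈ 36.3 °C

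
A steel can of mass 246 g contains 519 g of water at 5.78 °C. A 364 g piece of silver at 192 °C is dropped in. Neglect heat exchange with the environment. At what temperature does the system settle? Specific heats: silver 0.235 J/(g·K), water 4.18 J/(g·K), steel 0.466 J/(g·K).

Taking heat into each body as positive, Σ m c ΔT = 0:
364*0.235*(T − 192) + 519*4.18*(T − 5.78) + 246*0.466*(T − 5.78) = 0
2369.6 T = 29626
T = 29626/2369.6 ≈ 12.50 °C

T_f ≈ 12.5 °C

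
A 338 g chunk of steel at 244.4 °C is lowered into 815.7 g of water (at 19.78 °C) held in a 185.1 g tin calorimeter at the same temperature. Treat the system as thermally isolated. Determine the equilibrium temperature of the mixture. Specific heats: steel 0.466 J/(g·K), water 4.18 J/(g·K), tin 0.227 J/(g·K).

Taking heat into each body as positive, Σ m c ΔT = 0:
338×0.466×(T − 244.4) + 815.7×4.18×(T − 19.78) + 185.1×0.227×(T − 19.78) = 0
157.51(T − 244.4) + 3409.6(T − 19.78) + 42.02(T − 19.78) = 0
3609.2 T = 106768
T = 106768/3609.2 ≈ 29.58 °C

T_f ≈ 29.6 °C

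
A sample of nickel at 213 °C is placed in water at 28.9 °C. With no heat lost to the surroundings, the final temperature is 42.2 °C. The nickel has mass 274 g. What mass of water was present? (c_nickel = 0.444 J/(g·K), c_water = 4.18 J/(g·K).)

|Q_nickel| = |Q_water|:
274×0.444×(213 − 42.2) = m×4.18×(42.2 − 28.9)
55.59 m = 20779  ⇒  m ≈ 373.8 g

m ≈ 374 g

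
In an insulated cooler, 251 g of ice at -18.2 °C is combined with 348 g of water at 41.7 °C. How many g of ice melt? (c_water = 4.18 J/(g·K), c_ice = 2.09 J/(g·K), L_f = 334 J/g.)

Heat available from the water dropping to 0 °C: 348×4.18×41.7 = 60658 J.
Of that, 251×2.09×18.2 = 9547.5 J goes to bring the ice to 0 °C, leaving 51111 J.
To melt every bit of ice: 251×334 = 83834 J.
51111 J < 83834 J, so only part of the ice melts and the system sits at 0 °C.
Mass melted = 51111/334 ≈ 153 g.

m_melted ≈ 153 g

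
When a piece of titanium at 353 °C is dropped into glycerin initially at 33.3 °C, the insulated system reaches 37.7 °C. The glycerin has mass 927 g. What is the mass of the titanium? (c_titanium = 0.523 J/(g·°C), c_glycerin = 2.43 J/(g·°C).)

m ≈ 60.1 g

Net heat exchanged in the isolated system is zero:
m·0.523·(37.7 − 353) + 927·2.43·(37.7 − 33.3) = 0
-164.9 m = -9911.5
m = -9911.5/-164.9 ≈ 60.11 g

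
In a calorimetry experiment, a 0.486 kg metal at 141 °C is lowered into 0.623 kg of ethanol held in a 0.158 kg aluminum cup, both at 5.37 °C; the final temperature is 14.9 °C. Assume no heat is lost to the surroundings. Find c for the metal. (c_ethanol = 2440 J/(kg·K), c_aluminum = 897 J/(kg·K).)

c ≈ 258 J/(kg·K)

Taking heat into each body as positive, Σ m c ΔT = 0:
0.486·c·(14.9 − 141) + 0.623·2440·(14.9 − 5.37) + 0.158·897·(14.9 − 5.37) = 0
-61.28 c = -15837
c = -15837/-61.28 ≈ 258.4 J/(kg·K)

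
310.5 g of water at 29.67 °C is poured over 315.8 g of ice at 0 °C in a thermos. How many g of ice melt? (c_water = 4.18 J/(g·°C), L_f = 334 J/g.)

Heat available from the water dropping to 0 °C: 310.5·4.18·29.67 = 38508 J.
Melting all 315.8 g of ice would need 315.8·334 = 105477 J.
38508 J < 105477 J, so only part of the ice melts and the system sits at 0 °C.
m_melted·334 = 38508  ⇒  m_melted ≈ 115.3 g.

m_melted ≈ 115 g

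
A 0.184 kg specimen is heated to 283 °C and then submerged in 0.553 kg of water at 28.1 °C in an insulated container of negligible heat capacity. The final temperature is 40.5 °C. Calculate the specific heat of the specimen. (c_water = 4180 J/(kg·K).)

m_s c (T_s − T_f) = m_water c_water (T_f − T_0):
0.184·c·(283 − 40.5) = 0.553·4180·(40.5 − 28.1)
44.62 c = 28663  ⇒  c ≈ 642.4 J/(kg·K)

c ≈ 642 J/(kg·K)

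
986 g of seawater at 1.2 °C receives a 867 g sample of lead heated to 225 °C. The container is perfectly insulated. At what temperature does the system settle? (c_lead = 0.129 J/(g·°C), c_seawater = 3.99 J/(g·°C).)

Let T be the final temperature. ΣQ_i = 0:
867·0.129·(T − 225) + 986·3.99·(T − 1.2) = 0
111.84(T − 225) + 3934.1(T − 1.2) = 0
(111.84 + 3934.1) T = 111.84·225 + 3934.1·1.2
T = 29886/4046 ≈ 7.39 °C

T_f ≈ 7.4 °C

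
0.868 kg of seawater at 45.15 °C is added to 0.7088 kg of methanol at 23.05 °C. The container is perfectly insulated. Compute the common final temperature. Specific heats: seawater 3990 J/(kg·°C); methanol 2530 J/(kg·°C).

Set heat shed by the hot body equal to heat absorbed by the cold body:
0.868×3990×(45.15 − T) = 0.7088×2530×(T − 23.05)
3463.3(45.15 − T) = 1793.3(T − 23.05)
5256.6 T = 197704  ⇒  T ≈ 37.61 °C

T_f ≈ 37.6 °C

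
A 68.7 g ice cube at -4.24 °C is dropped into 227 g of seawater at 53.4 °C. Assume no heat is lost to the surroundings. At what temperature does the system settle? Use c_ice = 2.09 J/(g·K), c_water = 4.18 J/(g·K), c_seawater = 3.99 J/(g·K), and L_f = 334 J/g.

Sum of m c ΔT and latent-heat terms is zero:
ice -4.24→0 °C: 68.7·2.09·4.24 = 608.79
  latent heat to melt: 68.7·334 = 22946
  meltwater 0→T: 68.7·4.18·T = 287.17 T
  seawater: 905.73(T − 53.4)
1192.9 T = 48366 − 23555 = 24811
T ≈ 20.80 °C. Since T > 0 °C, the all-ice-melts assumption holds.

T_f ≈ 20.8 °C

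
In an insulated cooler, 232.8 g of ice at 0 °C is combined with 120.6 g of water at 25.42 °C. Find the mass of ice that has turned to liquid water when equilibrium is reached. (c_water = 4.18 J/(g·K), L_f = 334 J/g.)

Water can give up m c ΔT = 120.6×4.18×25.42 = 12814 J before reaching 0 °C.
Fully melting the ice requires m_ice L_f = 232.8×334 = 77755 J.
12814 J < 77755 J, so only part of the ice melts and the system sits at 0 °C.
m_melted×334 = 12814  ⇒  m_melted ≈ 38.37 g.

m_melted ≈ 38.4 g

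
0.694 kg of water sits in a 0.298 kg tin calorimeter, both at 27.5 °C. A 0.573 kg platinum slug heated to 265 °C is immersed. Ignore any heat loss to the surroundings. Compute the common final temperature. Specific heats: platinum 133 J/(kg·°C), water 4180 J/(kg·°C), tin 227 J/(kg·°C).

T_f ≈ 33.4 °C

Energy conservation, ΣQ = 0:
0.573*133*(T − 265) + 0.694*4180*(T − 27.5) + 0.298*227*(T − 27.5) = 0
(76.21 + 2900.9 + 67.65) T = 76.21*265 + 2900.9*27.5 + 67.65*27.5
T = 101831/3044.8 ≈ 33.44 °C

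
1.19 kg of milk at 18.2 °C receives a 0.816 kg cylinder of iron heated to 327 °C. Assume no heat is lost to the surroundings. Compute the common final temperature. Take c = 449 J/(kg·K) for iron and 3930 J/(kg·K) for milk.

T_f ≈ 40.6 °C

Heat lost by the iron equals heat gained by the milk:
0.816×449×(327 − T) = 1.19×3930×(T − 18.2)
366.38(327 − T) = 4676.7(T − 18.2)
5043.1 T = 204924  ⇒  T ≈ 40.63 °C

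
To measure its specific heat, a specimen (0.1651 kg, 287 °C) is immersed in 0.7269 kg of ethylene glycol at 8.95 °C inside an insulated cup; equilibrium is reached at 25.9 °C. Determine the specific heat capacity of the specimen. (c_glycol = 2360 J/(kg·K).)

c ≈ 675 J/(kg·K)

m_s c (T_s − T_f) = m_glycol c_glycol (T_f − T_0):
0.1651×c×(287 − 25.9) = 0.7269×2360×(25.9 − 8.95)
43.11 c = 29077  ⇒  c ≈ 674.5 J/(kg·K)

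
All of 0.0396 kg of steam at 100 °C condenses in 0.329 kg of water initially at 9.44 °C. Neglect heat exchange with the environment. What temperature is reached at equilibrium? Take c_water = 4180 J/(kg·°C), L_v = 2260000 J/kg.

T_f ≈ 77.3 °C

Conservation of energy gives ΣQ = 0:
condense steam: −0.0396·2260000 = −89496
  condensate cools 100→T: 0.0396·4180·(T − 100) = 165.53(T − 100)
  water warms: 0.329·4180·(T − 9.44) = 1375.2(T − 9.44)
1540.7 T = 89496 + 16553 + 12982 = 119031
T ≈ 77.26 °C, under the boiling point, so the assumption holds.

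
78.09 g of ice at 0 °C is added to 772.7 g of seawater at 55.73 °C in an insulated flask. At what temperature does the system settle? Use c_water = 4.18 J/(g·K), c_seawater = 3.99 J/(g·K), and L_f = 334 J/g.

T_f ≈ 42.7 °C

Energy balance with sensible and latent terms:
latent heat to melt: 78.09·334 = 26082; meltwater 0→T: 78.09·4.18·T = 326.42 T; seawater cools: 772.7·3.99·(T − 55.73) = 3083.1(T − 55.73)
3409.5 T = 171820 − 26082 = 145738
T ≈ 42.74 °C — above 0 °C, consistent with complete melting.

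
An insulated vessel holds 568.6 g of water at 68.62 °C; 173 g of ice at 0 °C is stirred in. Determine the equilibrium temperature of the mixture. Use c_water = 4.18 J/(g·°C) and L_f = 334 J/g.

T_f ≈ 34.0 °C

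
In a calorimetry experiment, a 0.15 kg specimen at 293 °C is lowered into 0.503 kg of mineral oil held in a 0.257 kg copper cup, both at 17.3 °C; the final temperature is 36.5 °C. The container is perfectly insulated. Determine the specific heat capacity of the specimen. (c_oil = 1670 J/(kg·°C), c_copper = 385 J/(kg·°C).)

c ≈ 469 J/(kg·°C)

Net heat exchanged in the isolated system is zero:
0.15×c×(36.5 − 293) + 0.503×1670×(36.5 − 17.3) + 0.257×385×(36.5 − 17.3) = 0
-38.48 c = -18028
c = -18028/-38.48 ≈ 468.6 J/(kg·°C)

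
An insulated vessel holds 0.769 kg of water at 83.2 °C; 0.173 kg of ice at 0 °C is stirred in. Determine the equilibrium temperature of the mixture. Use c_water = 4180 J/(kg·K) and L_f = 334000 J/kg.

Energy balance with sensible and latent terms:
fusion: m_ice L_f = 0.173·334000 = 57782; meltwater 0→T: 0.173·4180·T = 723.14 T; water cools: 0.769·4180·(T − 83.2) = 3214.4(T − 83.2)
3937.6 T = 267440 − 57782 = 209658
T ≈ 53.25 °C — above 0 °C, consistent with complete melting.

T_f ≈ 53.2 °C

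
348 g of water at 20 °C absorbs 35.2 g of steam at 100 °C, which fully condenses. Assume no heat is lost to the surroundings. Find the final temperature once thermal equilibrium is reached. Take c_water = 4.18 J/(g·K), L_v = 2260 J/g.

T_f ≈ 77.0 °C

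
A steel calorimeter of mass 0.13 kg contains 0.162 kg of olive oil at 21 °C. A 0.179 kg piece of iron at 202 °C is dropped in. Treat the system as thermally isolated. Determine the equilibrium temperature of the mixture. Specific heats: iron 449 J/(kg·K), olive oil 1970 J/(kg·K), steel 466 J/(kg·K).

T_f ≈ 52.6 °C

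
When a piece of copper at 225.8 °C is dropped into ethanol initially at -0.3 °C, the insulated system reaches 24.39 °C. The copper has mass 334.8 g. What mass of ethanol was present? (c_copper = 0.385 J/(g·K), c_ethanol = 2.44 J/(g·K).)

Heat gained plus heat lost sum to zero:
334.8·0.385·(24.39 − 225.8) + m·2.44·(24.39 − (-0.3)) = 0
60.24 m = 25961
m = 25961/60.24 ≈ 430.9 g

m ≈ 431 g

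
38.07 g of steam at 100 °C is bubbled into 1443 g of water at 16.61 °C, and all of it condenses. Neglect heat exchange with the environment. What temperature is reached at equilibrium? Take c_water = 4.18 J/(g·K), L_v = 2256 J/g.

T_f ≈ 32.6 °C

Heat gained plus heat lost sum to zero:
latent heat released on condensation: 38.07×2256 = 85886; condensate cools 100→T: 38.07×4.18×(T − 100) = 159.13(T − 100); water warms: 1443×4.18×(T − 16.61) = 6031.7(T − 16.61)
6190.9 T = 85886 + 15913 + 100187 = 201986
T ≈ 32.63 °C, under the boiling point, so the assumption holds.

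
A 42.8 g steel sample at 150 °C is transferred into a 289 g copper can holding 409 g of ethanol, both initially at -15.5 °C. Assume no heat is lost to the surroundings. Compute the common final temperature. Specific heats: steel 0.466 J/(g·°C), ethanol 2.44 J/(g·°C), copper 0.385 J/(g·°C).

Setting the total heat transfer to zero:
42.8*0.466*(T − 150) + 409*2.44*(T − (-15.5)) + 289*0.385*(T − (-15.5)) = 0
(19.94 + 997.96 + 111.27) T = 19.94*150 + 997.96*(-15.5) + 111.27*(-15.5)
T = -14201/1129.2 ≈ -12.58 °C

T_f ≈ -12.6 °C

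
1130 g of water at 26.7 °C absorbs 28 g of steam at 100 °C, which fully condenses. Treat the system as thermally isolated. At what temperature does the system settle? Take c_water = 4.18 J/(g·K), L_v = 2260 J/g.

Conservation of energy gives ΣQ = 0:
steam→water at 100 °C releases m L_v = 28×2260 = 63280; condensate cools 100→T: 28×4.18×(T − 100) = 117.04(T − 100); water warms: 1130×4.18×(T − 26.7) = 4723.4(T − 26.7)
4840.4 T = 63280 + 11704 + 126115 = 201099
T ≈ 41.55 °C (< 100 °C, so full condensation is consistent).

T_f ≈ 41.5 °C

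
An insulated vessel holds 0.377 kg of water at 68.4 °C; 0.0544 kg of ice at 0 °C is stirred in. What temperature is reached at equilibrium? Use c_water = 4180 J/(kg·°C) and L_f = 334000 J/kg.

Let T be the final temperature. ΣQ_i = 0:
fusion: m_ice L_f = 0.0544×334000 = 18170
  meltwater 0→T: 0.0544×4180×T = 227.39 T
  water cools: 0.377×4180×(T − 68.4) = 1575.9(T − 68.4)
1803.3 T = 107789 − 18170 = 89619
T ≈ 49.70 °C. Since T > 0 °C, the all-ice-melts assumption holds.

T_f ≈ 49.7 °C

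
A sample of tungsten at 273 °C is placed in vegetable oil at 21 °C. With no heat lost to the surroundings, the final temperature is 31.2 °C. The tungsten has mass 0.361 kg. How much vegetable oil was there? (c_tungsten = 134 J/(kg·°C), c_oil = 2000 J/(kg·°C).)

m ≈ 0.573 kg

|Q_tungsten| = |Q_oil|:
0.361·134·(273 − 31.2) = m·2000·(31.2 − 21)
20400 m = 11697  ⇒  m ≈ 0.5734 kg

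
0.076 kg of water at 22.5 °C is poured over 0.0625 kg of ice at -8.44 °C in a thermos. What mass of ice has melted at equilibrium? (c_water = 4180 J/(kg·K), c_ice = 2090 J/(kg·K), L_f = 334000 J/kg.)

Cooling the water to 0 °C releases 0.076·4180·22.5 = 7147.8 J.
Of that, 0.0625·2090·8.44 = 1102.5 J goes to bring the ice to 0 °C, leaving 6045.3 J.
Fully melting the ice requires m_ice L_f = 0.0625·334000 = 20875 J.
6045.3 J < 20875 J, so only part of the ice melts and the system sits at 0 °C.
m_melted·334000 = 6045.3  ⇒  m_melted ≈ 0.0181 kg.

m_melted ≈ 0.0181 kg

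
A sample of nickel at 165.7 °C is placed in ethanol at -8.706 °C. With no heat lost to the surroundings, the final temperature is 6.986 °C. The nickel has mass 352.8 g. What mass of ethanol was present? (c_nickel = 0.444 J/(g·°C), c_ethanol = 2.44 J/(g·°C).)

m ≈ 649 g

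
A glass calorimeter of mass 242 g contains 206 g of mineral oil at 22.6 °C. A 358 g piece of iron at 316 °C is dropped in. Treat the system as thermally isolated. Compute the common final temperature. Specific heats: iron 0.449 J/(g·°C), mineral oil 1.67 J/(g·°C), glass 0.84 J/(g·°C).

Net heat exchanged in the isolated system is zero:
358×0.449×(T − 316) + 206×1.67×(T − 22.6) + 242×0.84×(T − 22.6) = 0
160.74(T − 316) + 344.02(T − 22.6) + 203.28(T − 22.6) = 0
708.04 T = 63163
T ≈ 89.21 °C

T_f ≈ 89.2 °C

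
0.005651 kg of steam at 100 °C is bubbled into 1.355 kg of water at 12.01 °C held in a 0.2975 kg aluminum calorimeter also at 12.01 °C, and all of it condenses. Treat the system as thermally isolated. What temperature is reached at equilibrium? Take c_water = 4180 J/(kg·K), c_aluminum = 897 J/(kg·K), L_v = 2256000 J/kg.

T_f ≈ 14.5 °C

Sum of m c ΔT and latent-heat terms is zero:
steam→water at 100 °C releases m L_v = 0.005651·2256000 = 12749; condensate cools 100→T: 0.005651·4180·(T − 100) = 23.62(T − 100); water warms: 1.355·4180·(T − 12.01) = 5663.9(T − 12.01); aluminum cup: 0.2975·897·(T − 12.01) = 266.86(T − 12.01)
5954.4 T = 12749 + 2362.1 + 71228 = 86339
T ≈ 14.50 °C — below 100 °C, confirming all the steam condensed.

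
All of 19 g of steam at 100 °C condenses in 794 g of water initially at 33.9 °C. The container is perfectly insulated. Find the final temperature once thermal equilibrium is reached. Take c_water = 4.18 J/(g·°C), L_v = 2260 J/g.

T_f ≈ 48.1 °C

Setting the total heat transfer to zero:
steam→water at 100 °C releases m L_v = 19·2260 = 42940
  condensed water 100 °C→T: 79.42(T − 100)
  water warms: 794·4.18·(T − 33.9) = 3318.9(T − 33.9)
3398.3 T = 42940 + 7942 + 112511 = 163393
T ≈ 48.08 °C — below 100 °C, confirming all the steam condensed.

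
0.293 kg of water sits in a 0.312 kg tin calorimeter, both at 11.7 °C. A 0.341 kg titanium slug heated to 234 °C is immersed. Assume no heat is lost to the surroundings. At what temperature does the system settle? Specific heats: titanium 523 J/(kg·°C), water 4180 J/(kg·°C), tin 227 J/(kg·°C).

T_f = Σ m_i c_i T_i / Σ m_i c_i:
T_f = (178.34·234 + 1224.7·11.7 + 70.82·11.7) / (178.34 + 1224.7 + 70.82)
    = 56890 / 1473.9 ≈ 38.60 °C

T_f ≈ 38.6 °C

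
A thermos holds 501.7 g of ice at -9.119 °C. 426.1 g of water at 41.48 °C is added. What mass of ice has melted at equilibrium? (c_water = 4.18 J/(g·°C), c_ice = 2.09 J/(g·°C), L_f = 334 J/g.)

m_melted ≈ 193 g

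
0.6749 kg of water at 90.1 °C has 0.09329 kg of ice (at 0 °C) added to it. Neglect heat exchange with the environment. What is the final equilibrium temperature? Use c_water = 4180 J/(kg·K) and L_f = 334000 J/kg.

T_f ≈ 69.5 °C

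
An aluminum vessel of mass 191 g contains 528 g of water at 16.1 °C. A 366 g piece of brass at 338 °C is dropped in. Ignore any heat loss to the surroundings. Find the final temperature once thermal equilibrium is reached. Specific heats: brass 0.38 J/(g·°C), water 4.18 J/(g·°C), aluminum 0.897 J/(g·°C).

Let T be the final temperature. ΣQ_i = 0:
366×0.38×(T − 338) + 528×4.18×(T − 16.1) + 191×0.897×(T − 16.1) = 0
(139.08 + 2207 + 171.33) T = 139.08×338 + 2207×16.1 + 171.33×16.1
T ≈ 33.88 °C

T_f ≈ 33.9 °C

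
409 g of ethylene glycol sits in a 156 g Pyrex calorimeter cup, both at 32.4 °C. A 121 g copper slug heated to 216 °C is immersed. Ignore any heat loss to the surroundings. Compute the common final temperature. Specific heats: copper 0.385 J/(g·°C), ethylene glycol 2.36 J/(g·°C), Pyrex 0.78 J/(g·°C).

Conservation of energy gives ΣQ = 0:
121*0.385*(T − 216) + 409*2.36*(T − 32.4) + 156*0.78*(T − 32.4) = 0
46.59(T − 216) + 965.24(T − 32.4) + 121.68(T − 32.4) = 0
1133.5 T = 45279
T = 45279 / 1133.5 = 39.9 °C

T_f ≈ 39.9 °C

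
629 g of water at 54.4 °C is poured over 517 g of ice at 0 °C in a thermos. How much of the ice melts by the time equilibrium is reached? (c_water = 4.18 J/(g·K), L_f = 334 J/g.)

m_melted ≈ 428 g

Water can give up m c ΔT = 629×4.18×54.4 = 143030 J before reaching 0 °C.
To melt every bit of ice: 517×334 = 172678 J.
That's not enough to melt it all — equilibrium is at 0 °C with ice remaining.
Mass melted = 143030/334 ≈ 428.2 g.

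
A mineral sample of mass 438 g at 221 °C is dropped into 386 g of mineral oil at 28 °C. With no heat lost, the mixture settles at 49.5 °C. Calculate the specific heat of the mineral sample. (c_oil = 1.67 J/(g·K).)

m_s c (T_s − T_f) = m_oil c_oil (T_f − T_0):
438·c·(221 − 49.5) = 386·1.67·(49.5 − 28)
75117 c = 13859  ⇒  c ≈ 0.1845 J/(g·K)

c ≈ 0.185 J/(g·K)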